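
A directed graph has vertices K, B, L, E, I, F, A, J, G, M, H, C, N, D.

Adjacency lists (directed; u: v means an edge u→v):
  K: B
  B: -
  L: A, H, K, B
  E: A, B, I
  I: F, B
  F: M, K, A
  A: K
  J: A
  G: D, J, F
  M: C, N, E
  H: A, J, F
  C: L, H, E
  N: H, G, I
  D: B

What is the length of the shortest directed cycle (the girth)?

For each vertex v, BFS finds the shortest path from v back to v.
The shortest such closed walk is M → C → H → F → M, length 4.

4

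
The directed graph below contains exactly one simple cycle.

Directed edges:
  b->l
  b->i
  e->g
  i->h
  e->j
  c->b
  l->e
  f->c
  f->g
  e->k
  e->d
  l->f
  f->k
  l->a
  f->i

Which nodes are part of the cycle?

b, c, f, l

DFS with gray/black marking from b:
b gray
  i gray
    h gray
    h black
  i black
  l gray
    f gray
      f→i: i black — skip
      g gray
      g black
      k gray
      k black
      c gray
        c→b: b is gray → back edge
Back edge closes the cycle b → l → f → c → b; its vertices are {b, c, f, l}.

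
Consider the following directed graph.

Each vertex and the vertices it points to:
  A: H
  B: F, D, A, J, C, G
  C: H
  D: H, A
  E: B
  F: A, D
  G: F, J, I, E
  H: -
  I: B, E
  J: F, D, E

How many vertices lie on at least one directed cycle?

A vertex is on a directed cycle iff it belongs to a strongly connected component of size ≥ 2 (or has a self-loop).
The vertices on cycles are {B, E, G, I, J} — 5 in total.

5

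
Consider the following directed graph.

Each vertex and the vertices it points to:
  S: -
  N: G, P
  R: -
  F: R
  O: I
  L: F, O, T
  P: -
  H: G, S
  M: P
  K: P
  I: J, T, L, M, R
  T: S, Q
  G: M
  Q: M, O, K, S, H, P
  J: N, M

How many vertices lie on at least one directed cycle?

A vertex is on a directed cycle iff it belongs to a strongly connected component of size ≥ 2 (or has a self-loop).
The vertices on cycles are {I, L, O, Q, T} — 5 in total.

5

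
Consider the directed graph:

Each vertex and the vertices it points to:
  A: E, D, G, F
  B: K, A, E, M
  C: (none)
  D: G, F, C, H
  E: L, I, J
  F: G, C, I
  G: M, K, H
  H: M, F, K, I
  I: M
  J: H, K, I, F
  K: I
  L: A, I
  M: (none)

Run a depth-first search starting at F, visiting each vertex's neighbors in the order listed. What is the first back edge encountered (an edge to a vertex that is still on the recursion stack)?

H→F

DFS from F (visiting each vertex's neighbors in the order listed); mark gray on enter, black on exit:
F gray
  G gray
    M gray
    M black
    K gray
      I gray
        I→M: M black — skip
      I black
    K black
    H gray
      H→M: M black — skip
      H→F: F is gray → back edge
First back edge: H → F.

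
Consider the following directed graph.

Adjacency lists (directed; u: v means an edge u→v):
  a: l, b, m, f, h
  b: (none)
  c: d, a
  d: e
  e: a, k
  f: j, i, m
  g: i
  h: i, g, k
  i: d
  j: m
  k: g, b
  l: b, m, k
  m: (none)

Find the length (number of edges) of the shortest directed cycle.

5

For each vertex v, BFS finds the shortest path from v back to v.
The shortest such closed walk is d → e → k → g → i → d, length 5.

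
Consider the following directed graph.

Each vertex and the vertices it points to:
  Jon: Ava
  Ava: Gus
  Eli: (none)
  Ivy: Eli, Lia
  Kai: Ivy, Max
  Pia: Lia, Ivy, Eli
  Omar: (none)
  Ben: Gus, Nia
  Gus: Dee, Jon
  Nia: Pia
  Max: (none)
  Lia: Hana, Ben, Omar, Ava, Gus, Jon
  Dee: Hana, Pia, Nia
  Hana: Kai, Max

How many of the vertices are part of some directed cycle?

11

A vertex is on a directed cycle iff it belongs to a strongly connected component of size ≥ 2 (or has a self-loop).
The vertices on cycles are {Ava, Ben, Dee, Gus, Ivy, Jon, Kai, Lia, Nia, Pia, Hana} — 11 in total.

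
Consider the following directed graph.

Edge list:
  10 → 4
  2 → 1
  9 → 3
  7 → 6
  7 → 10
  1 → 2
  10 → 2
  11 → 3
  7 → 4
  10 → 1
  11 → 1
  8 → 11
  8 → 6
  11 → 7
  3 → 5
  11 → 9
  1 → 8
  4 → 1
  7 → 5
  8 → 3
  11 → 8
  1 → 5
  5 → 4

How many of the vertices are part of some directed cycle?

10

A vertex is on a directed cycle iff it belongs to a strongly connected component of size ≥ 2 (or has a self-loop).
The vertices on cycles are {1, 2, 3, 4, 5, 7, 8, 9, 10, 11} — 10 in total.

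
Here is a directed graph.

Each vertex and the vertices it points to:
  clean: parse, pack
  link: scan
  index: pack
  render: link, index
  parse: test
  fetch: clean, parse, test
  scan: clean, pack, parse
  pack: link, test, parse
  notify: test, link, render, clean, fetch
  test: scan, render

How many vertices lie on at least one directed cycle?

8

A vertex is on a directed cycle iff it belongs to a strongly connected component of size ≥ 2 (or has a self-loop).
The vertices on cycles are {link, pack, scan, test, clean, index, parse, render} — 8 in total.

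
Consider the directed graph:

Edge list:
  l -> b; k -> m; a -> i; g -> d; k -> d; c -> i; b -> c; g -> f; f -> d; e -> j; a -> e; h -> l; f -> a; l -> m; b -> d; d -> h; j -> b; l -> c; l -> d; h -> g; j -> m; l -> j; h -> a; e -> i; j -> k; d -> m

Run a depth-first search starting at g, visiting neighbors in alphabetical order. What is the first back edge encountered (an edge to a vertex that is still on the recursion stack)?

b→d

DFS from g (visiting neighbors in alphabetical order); mark gray on enter, black on exit:
g gray
  d gray
    h gray
      a gray
        e gray
          i gray
          i black
          j gray
            b gray
              c gray
                c→i: i black — skip
              c black
              b→d: d is gray → back edge
First back edge: b → d.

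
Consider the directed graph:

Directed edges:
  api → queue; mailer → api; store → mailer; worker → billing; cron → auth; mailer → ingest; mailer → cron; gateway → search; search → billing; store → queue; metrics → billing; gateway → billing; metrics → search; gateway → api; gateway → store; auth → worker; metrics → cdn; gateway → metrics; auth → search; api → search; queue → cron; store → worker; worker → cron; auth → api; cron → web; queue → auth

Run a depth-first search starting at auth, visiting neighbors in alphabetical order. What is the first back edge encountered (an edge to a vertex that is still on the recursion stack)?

DFS from auth (visiting neighbors in alphabetical order); mark gray on enter, black on exit:
auth gray
  api gray
    queue gray
      queue→auth: auth is gray → back edge
First back edge: queue → auth.

queue→auth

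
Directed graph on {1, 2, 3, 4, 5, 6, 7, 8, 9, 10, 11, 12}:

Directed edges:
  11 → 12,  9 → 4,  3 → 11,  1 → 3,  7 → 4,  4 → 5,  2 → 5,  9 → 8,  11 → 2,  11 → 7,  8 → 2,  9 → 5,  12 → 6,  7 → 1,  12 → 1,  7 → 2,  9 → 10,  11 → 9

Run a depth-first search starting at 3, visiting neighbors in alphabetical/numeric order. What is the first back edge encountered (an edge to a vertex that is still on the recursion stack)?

DFS from 3 (visiting neighbors in alphabetical/numeric order); mark gray on enter, black on exit:
3 gray
  11 gray
    2 gray
      5 gray
      5 black
    2 black
    7 gray
      1 gray
        1→3: 3 is gray → back edge
First back edge: 1 → 3.

1→3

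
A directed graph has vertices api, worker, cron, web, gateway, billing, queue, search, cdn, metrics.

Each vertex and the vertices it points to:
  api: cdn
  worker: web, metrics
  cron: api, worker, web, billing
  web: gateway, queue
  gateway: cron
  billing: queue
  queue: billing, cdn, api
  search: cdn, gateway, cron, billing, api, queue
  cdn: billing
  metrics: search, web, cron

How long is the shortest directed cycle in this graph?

2

For each vertex v, BFS finds the shortest path from v back to v.
The shortest such closed walk is queue → billing → queue, length 2.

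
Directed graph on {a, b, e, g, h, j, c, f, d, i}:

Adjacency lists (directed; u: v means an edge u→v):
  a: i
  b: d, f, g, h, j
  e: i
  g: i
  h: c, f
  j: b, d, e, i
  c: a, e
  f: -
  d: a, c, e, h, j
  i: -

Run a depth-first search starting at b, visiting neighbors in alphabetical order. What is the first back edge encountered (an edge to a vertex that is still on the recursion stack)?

j→b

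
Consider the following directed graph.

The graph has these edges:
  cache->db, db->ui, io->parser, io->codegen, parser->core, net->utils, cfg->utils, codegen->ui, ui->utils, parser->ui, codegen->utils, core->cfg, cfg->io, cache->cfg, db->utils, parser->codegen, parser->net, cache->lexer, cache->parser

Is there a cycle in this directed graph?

Yes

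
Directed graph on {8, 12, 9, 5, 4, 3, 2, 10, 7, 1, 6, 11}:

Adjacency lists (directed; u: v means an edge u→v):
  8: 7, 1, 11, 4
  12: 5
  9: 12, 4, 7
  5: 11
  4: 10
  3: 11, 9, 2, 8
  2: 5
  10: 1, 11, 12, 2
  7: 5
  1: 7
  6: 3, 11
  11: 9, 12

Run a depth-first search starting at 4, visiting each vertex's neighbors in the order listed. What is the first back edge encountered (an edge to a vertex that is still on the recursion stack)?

12→5

DFS from 4 (visiting each vertex's neighbors in the order listed); mark gray on enter, black on exit:
4 gray
  10 gray
    1 gray
      7 gray
        5 gray
          11 gray
            9 gray
              12 gray
                12→5: 5 is gray → back edge
First back edge: 12 → 5.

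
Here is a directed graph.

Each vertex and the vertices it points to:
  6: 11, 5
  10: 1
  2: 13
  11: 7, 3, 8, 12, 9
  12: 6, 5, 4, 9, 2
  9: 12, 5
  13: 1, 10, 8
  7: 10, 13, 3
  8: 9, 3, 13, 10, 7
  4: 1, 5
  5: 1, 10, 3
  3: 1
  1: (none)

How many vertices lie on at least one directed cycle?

A vertex is on a directed cycle iff it belongs to a strongly connected component of size ≥ 2 (or has a self-loop).
The vertices on cycles are {2, 6, 7, 8, 9, 11, 12, 13} — 8 in total.

8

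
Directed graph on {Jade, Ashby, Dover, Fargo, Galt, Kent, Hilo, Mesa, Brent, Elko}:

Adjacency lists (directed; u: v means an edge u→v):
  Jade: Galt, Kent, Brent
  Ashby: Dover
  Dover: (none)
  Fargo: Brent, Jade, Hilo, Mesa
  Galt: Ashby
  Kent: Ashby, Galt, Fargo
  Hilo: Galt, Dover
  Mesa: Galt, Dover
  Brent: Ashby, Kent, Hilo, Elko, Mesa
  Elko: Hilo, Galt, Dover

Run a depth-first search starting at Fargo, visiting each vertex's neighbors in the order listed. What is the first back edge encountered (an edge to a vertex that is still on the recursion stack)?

Kent→Fargo

DFS from Fargo (visiting each vertex's neighbors in the order listed); mark gray on enter, black on exit:
Fargo gray
  Brent gray
    Ashby gray
      Dover gray
      Dover black
    Ashby black
    Kent gray
      Kent→Ashby: Ashby black — skip
      Galt gray
        Galt→Ashby: Ashby black — skip
      Galt black
      Kent→Fargo: Fargo is gray → back edge
First back edge: Kent → Fargo.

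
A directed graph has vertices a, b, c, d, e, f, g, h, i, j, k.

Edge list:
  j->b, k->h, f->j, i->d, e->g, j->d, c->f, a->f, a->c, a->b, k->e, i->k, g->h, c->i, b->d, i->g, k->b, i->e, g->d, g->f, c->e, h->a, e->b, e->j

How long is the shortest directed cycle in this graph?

For each vertex v, BFS finds the shortest path from v back to v.
The shortest such closed walk is c → i → g → h → a → c, length 5.

5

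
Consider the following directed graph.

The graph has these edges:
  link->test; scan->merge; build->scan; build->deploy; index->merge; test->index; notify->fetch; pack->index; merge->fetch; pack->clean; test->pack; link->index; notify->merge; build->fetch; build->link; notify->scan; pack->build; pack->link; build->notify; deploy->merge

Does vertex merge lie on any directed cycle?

merge lies on a cycle iff there is a path from merge back to itself.
Exploring from merge, it never reaches itself; equivalently, its strongly connected component is a singleton.

No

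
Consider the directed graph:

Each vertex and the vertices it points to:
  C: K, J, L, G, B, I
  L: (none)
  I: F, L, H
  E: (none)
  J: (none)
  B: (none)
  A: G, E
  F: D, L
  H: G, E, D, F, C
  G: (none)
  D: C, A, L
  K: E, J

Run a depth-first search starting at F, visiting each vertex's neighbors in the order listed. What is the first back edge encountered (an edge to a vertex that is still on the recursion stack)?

DFS from F (visiting each vertex's neighbors in the order listed); mark gray on enter, black on exit:
F gray
  D gray
    C gray
      K gray
        E gray
        E black
        J gray
        J black
      K black
      C→J: J black — skip
      L gray
      L black
      G gray
      G black
      B gray
      B black
      I gray
        I→F: F is gray → back edge
First back edge: I → F.

I->F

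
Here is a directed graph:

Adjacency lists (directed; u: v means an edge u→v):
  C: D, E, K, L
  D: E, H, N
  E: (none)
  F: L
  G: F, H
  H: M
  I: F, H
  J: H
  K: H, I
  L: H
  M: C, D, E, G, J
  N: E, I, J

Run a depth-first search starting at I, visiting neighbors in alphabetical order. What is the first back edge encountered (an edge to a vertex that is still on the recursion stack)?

D->H

DFS from I (visiting neighbors in alphabetical order); mark gray on enter, black on exit:
I gray
  F gray
    L gray
      H gray
        M gray
          C gray
            D gray
              E gray
              E black
              D→H: H is gray → back edge
First back edge: D → H.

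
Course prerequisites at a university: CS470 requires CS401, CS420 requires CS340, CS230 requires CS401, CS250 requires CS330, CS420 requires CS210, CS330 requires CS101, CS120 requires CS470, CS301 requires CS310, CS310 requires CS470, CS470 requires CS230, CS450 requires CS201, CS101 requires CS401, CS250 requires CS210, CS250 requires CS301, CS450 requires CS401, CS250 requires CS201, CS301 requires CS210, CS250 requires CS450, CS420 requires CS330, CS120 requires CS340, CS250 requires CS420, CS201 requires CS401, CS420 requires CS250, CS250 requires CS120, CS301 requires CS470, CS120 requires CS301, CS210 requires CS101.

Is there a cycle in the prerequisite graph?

DFS with white/gray/black marking, starting from CS210:
CS210 gray
  CS101 gray
    CS401 gray
    CS401 black
  CS101 black
CS210 black
CS120 gray
  CS301 gray
    CS470 gray
      CS470→CS401: CS401 black — skip
      CS230 gray
        CS230→CS401: CS401 black — skip
      CS230 black
    CS470 black
    CS310 gray
      CS310→CS470: CS470 black — skip
    CS310 black
    CS301→CS210: CS210 black — skip
  CS301 black
  CS120→CS470: CS470 black — skip
  CS340 gray
  CS340 black
CS120 black
CS330 gray
  CS330→CS101: CS101 black — skip
CS330 black
CS450 gray
  CS450→CS401: CS401 black — skip
  CS201 gray
    CS201→CS401: CS401 black — skip
  CS201 black
CS450 black
CS250 gray
  CS250→CS120: CS120 black — skip
  CS250→CS210: CS210 black — skip
  CS250→CS301: CS301 black — skip
  CS250→CS450: CS450 black — skip
  CS420 gray
    CS420→CS340: CS340 black — skip
    CS420→CS250: CS250 is gray → back edge
Back edge found, so a cycle exists: CS250 → CS420 → CS250.

Yes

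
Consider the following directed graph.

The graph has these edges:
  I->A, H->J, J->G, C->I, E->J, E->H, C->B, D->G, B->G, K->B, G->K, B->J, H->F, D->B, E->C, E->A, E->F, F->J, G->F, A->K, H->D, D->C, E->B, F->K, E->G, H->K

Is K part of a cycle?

Yes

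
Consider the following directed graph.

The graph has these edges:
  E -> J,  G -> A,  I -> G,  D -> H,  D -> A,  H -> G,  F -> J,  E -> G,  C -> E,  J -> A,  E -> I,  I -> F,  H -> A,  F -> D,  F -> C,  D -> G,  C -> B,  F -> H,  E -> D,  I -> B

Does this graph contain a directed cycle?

Yes

DFS with white/gray/black marking, starting from H:
H gray
  A gray
  A black
  G gray
    G→A: A black — skip
  G black
H black
B gray
B black
C gray
  C→B: B black — skip
  E gray
    I gray
      I→B: B black — skip
      I→G: G black — skip
      F gray
        J gray
          J→A: A black — skip
        J black
        D gray
          D→A: A black — skip
          D→H: H black — skip
          D→G: G black — skip
        D black
        F→H: H black — skip
        F→C: C is gray → back edge
Back edge found, so a cycle exists: C → E → I → F → C.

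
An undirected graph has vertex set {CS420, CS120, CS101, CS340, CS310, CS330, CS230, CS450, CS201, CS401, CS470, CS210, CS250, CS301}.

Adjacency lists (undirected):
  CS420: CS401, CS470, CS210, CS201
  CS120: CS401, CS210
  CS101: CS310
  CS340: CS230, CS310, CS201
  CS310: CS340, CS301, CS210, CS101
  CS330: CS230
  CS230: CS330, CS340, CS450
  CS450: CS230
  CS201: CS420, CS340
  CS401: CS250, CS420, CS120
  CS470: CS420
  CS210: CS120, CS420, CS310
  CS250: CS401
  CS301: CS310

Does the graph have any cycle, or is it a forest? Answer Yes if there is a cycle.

DFS, tracking each vertex's parent; an edge to a visited non-parent vertex closes a cycle.
Start from CS230:
visit CS230 (parent –)
  visit CS330 (parent CS230)
    CS330–CS230: parent, skip
  visit CS340 (parent CS230)
    CS340–CS230: parent, skip
    visit CS310 (parent CS340)
      CS310–CS340: parent, skip
      visit CS301 (parent CS310)
        CS301–CS310: parent, skip
      visit CS210 (parent CS310)
        visit CS120 (parent CS210)
          visit CS401 (parent CS120)
            visit CS250 (parent CS401)
              CS250–CS401: parent, skip
            visit CS420 (parent CS401)
              CS420–CS401: parent, skip
              visit CS470 (parent CS420)
                CS470–CS420: parent, skip
              CS420–CS210: CS210 visited and ≠ parent → cycle
Cycle: CS210 – CS120 – CS401 – CS420 – CS210.

Yes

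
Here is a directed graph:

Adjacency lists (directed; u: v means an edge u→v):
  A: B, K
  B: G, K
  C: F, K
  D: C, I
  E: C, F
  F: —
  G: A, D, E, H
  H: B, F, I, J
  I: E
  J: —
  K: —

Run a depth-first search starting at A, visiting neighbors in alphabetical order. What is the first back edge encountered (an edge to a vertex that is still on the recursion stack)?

DFS from A (visiting neighbors in alphabetical order); mark gray on enter, black on exit:
A gray
  B gray
    G gray
      G→A: A is gray → back edge
First back edge: G → A.

G→A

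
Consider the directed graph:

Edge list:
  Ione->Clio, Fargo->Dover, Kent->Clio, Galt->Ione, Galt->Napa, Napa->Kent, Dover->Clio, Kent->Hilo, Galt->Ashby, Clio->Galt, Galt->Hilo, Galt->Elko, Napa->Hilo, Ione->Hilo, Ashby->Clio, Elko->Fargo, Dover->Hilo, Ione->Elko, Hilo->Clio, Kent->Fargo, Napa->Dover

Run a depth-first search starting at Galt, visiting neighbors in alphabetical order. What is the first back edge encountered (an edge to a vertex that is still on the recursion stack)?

DFS from Galt (visiting neighbors in alphabetical order); mark gray on enter, black on exit:
Galt gray
  Ashby gray
    Clio gray
      Clio→Galt: Galt is gray → back edge
First back edge: Clio → Galt.

Clio→Galt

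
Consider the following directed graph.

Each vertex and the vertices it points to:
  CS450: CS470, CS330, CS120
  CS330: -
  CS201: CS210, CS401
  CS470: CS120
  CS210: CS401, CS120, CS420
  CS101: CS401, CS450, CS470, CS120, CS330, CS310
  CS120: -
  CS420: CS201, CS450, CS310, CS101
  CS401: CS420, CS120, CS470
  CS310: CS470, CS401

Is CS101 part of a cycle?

CS101 is on a cycle iff CS101 can reach itself via ≥1 edge.
CS101 → CS401 → CS420 → CS101 — yes.

Yes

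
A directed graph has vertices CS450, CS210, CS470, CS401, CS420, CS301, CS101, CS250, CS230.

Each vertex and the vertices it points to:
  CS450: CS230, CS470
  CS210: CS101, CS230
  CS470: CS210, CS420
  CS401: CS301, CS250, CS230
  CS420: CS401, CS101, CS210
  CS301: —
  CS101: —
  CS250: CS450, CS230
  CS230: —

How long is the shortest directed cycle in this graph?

For each vertex v, BFS finds the shortest path from v back to v.
The shortest such closed walk is CS470 → CS420 → CS401 → CS250 → CS450 → CS470, length 5.

5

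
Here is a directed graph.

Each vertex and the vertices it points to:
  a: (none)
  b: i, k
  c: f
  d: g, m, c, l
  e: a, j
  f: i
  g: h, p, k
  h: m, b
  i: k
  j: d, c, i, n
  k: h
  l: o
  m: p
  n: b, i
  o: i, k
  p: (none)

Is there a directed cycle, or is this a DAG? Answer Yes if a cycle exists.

DFS with white/gray/black marking, starting from b:
b gray
  i gray
    k gray
      h gray
        m gray
          p gray
          p black
        m black
        h→b: b is gray → back edge
Back edge found, so a cycle exists: b → i → k → h → b.

Yes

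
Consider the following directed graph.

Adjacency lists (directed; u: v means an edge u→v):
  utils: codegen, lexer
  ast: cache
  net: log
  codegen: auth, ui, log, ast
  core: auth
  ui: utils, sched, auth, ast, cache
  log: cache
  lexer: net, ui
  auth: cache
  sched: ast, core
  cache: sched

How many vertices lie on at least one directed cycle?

9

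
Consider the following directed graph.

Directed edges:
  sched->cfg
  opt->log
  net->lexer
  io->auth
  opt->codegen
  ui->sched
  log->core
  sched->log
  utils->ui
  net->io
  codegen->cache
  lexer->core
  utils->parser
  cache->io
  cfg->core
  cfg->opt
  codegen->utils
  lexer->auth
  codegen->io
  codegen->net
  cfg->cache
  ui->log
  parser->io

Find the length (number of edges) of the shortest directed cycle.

6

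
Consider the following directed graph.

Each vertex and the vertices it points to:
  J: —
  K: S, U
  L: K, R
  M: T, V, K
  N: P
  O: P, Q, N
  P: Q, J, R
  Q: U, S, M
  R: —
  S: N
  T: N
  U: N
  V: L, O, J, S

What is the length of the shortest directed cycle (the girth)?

For each vertex v, BFS finds the shortest path from v back to v.
The shortest such closed walk is M → V → O → Q → M, length 4.

4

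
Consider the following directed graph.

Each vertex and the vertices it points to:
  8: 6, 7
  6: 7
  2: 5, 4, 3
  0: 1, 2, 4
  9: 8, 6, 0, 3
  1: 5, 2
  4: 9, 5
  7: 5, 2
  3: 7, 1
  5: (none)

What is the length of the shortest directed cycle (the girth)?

3

For each vertex v, BFS finds the shortest path from v back to v.
The shortest such closed walk is 9 → 0 → 4 → 9, length 3.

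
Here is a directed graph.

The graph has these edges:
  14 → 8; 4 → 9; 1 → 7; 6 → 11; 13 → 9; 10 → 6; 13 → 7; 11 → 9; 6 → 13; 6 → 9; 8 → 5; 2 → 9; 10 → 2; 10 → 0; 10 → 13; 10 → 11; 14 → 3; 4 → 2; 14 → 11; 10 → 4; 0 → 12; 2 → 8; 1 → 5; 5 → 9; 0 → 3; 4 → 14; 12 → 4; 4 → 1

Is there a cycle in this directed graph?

No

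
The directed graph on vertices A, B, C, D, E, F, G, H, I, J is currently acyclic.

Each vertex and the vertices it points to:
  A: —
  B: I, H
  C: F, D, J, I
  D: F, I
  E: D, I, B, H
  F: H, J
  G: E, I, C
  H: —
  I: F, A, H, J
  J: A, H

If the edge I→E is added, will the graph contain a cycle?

Yes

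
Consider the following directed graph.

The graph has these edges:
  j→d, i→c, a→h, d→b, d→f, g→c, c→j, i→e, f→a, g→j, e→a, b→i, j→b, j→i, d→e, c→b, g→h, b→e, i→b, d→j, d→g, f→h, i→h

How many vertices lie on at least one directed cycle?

A vertex is on a directed cycle iff it belongs to a strongly connected component of size ≥ 2 (or has a self-loop).
The vertices on cycles are {b, c, d, g, i, j} — 6 in total.

6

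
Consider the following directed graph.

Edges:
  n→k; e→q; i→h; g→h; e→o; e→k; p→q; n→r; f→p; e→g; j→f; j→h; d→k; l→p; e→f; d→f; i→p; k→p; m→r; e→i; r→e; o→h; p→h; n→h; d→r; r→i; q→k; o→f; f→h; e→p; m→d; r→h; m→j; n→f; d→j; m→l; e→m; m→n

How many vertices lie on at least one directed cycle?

8

A vertex is on a directed cycle iff it belongs to a strongly connected component of size ≥ 2 (or has a self-loop).
The vertices on cycles are {d, e, k, m, n, p, q, r} — 8 in total.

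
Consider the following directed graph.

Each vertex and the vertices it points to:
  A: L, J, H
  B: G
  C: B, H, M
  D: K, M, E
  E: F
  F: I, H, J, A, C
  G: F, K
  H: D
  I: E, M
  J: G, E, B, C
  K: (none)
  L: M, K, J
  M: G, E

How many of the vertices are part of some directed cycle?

12

A vertex is on a directed cycle iff it belongs to a strongly connected component of size ≥ 2 (or has a self-loop).
The vertices on cycles are {A, B, C, D, E, F, G, H, I, J, L, M} — 12 in total.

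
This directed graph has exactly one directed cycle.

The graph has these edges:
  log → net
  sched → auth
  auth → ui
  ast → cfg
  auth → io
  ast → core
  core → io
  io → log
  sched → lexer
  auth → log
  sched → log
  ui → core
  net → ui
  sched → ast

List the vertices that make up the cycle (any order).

DFS with gray/black marking from io:
io gray
  log gray
    net gray
      ui gray
        core gray
          core→io: io is gray → back edge
Back edge closes the cycle io → log → net → ui → core → io; its vertices are {io, ui, log, net, core}.

io, ui, log, net, core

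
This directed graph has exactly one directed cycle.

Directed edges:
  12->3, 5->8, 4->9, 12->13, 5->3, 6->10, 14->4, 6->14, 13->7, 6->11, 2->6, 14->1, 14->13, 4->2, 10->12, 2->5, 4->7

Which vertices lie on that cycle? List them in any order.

2, 4, 6, 14

DFS with gray/black marking from 14:
14 gray
  13 gray
    7 gray
    7 black
  13 black
  4 gray
    2 gray
      6 gray
        11 gray
        11 black
        6→14: 14 is gray → back edge
Back edge closes the cycle 14 → 4 → 2 → 6 → 14; its vertices are {2, 4, 6, 14}.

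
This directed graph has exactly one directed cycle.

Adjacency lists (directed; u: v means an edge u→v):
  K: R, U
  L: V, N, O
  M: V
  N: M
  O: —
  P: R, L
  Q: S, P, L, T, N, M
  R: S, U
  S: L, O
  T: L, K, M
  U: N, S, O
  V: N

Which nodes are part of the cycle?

M, N, V

DFS with gray/black marking from M:
M gray
  V gray
    N gray
      N→M: M is gray → back edge
Back edge closes the cycle M → V → N → M; its vertices are {M, N, V}.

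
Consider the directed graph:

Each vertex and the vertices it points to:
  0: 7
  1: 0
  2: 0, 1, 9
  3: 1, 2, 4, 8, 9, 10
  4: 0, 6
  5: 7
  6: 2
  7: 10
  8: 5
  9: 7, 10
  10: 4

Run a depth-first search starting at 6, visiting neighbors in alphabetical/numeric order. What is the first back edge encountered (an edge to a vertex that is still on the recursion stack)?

4→0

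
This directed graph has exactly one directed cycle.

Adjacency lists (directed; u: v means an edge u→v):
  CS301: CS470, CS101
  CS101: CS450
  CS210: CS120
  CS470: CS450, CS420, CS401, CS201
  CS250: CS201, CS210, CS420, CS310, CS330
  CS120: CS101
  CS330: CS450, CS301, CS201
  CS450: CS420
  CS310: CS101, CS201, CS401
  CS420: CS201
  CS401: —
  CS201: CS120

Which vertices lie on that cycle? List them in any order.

DFS with gray/black marking from CS420:
CS420 gray
  CS201 gray
    CS120 gray
      CS101 gray
        CS450 gray
          CS450→CS420: CS420 is gray → back edge
Back edge closes the cycle CS420 → CS201 → CS120 → CS101 → CS450 → CS420; its vertices are {CS101, CS120, CS201, CS420, CS450}.

CS101, CS120, CS201, CS420, CS450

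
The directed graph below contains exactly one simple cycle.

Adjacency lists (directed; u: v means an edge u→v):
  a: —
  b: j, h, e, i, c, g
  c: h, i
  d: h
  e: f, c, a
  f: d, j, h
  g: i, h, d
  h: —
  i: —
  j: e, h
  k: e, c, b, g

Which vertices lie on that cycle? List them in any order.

DFS with gray/black marking from e:
e gray
  f gray
    d gray
      h gray
      h black
    d black
    j gray
      j→e: e is gray → back edge
Back edge closes the cycle e → f → j → e; its vertices are {e, f, j}.

e, f, j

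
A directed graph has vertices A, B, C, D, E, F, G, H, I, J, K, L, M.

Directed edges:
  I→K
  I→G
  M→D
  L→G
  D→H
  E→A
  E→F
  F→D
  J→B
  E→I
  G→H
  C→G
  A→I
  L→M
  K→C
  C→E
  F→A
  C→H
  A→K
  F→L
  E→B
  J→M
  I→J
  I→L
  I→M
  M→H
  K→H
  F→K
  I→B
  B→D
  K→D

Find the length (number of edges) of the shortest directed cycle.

For each vertex v, BFS finds the shortest path from v back to v.
The shortest such closed walk is E → A → K → C → E, length 4.

4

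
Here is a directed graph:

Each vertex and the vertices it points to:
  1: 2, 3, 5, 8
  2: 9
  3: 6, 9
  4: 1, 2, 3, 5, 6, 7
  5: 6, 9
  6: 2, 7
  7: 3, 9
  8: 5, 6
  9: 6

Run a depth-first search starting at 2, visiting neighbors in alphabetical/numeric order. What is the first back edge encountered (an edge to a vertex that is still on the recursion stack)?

6->2

DFS from 2 (visiting neighbors in alphabetical/numeric order); mark gray on enter, black on exit:
2 gray
  9 gray
    6 gray
      6→2: 2 is gray → back edge
First back edge: 6 → 2.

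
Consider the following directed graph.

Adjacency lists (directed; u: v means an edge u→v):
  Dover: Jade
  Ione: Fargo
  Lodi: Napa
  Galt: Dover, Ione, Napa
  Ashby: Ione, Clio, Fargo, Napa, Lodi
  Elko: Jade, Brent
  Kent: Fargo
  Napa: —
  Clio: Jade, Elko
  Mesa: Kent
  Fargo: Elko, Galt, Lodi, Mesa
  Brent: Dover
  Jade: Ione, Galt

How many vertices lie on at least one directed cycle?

9

A vertex is on a directed cycle iff it belongs to a strongly connected component of size ≥ 2 (or has a self-loop).
The vertices on cycles are {Elko, Galt, Ione, Jade, Kent, Mesa, Brent, Dover, Fargo} — 9 in total.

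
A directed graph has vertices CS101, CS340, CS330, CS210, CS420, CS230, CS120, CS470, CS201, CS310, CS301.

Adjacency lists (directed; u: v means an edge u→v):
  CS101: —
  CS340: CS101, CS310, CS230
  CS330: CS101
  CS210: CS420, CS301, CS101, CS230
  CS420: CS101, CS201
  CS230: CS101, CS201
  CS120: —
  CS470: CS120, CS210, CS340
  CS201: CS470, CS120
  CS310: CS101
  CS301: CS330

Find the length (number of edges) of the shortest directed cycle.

4

For each vertex v, BFS finds the shortest path from v back to v.
The shortest such closed walk is CS470 → CS210 → CS420 → CS201 → CS470, length 4.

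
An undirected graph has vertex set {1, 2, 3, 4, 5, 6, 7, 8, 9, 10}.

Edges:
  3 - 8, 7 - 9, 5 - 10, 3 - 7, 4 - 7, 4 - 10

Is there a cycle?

DFS, tracking each vertex's parent; an edge to a visited non-parent vertex closes a cycle.
Start from 3:
visit 3 (parent –)
  visit 7 (parent 3)
    visit 4 (parent 7)
      visit 10 (parent 4)
        10–4: parent, skip
        visit 5 (parent 10)
          5–10: parent, skip
      4–7: parent, skip
    visit 9 (parent 7)
      9–7: parent, skip
    7–3: parent, skip
  visit 8 (parent 3)
    8–3: parent, skip
visit 1 (parent –)
visit 2 (parent –)
visit 6 (parent –)
No non-parent visited neighbor found — the graph is a forest.

No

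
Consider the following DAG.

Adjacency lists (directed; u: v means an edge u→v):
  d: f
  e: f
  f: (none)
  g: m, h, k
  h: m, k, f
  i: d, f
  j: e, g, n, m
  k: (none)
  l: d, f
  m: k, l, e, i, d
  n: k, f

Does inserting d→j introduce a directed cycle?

Adding d→j creates a cycle iff j can already reach d.
Path from j: j → m → d.
So j → … → d → j is a cycle.

Yes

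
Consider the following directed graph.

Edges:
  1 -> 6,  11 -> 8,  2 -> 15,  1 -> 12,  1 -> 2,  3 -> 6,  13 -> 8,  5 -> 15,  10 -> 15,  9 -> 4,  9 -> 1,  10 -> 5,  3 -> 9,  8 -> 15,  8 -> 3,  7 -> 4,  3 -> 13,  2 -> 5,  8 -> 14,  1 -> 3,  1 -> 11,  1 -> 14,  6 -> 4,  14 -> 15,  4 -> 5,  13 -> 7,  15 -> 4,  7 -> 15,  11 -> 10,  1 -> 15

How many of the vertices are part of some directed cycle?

9

A vertex is on a directed cycle iff it belongs to a strongly connected component of size ≥ 2 (or has a self-loop).
The vertices on cycles are {1, 3, 4, 5, 8, 9, 11, 13, 15} — 9 in total.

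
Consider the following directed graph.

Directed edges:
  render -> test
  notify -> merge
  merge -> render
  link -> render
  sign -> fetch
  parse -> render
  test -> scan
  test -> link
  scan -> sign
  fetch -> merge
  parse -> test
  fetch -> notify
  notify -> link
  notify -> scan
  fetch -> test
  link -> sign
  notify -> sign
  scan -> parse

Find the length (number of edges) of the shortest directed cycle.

For each vertex v, BFS finds the shortest path from v back to v.
The shortest such closed walk is fetch → notify → sign → fetch, length 3.

3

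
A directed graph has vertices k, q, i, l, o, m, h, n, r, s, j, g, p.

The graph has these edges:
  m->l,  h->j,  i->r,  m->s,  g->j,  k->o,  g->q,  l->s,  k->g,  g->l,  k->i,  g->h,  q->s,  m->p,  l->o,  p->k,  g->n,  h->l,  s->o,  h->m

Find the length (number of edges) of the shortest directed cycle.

For each vertex v, BFS finds the shortest path from v back to v.
The shortest such closed walk is p → k → g → h → m → p, length 5.

5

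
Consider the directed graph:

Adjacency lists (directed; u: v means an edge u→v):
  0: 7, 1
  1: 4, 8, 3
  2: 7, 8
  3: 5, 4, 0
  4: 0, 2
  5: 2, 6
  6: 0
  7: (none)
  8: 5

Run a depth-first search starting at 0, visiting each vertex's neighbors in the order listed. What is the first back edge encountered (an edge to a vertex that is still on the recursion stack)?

4→0

DFS from 0 (visiting each vertex's neighbors in the order listed); mark gray on enter, black on exit:
0 gray
  7 gray
  7 black
  1 gray
    4 gray
      4→0: 0 is gray → back edge
First back edge: 4 → 0.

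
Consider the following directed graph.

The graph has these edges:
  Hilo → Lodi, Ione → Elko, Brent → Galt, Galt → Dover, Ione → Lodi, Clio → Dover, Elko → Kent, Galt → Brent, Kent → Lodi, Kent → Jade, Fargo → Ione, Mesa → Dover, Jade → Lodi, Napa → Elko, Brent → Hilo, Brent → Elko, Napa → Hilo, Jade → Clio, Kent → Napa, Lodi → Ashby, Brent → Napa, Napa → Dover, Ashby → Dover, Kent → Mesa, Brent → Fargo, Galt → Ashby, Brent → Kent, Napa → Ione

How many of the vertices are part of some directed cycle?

6

A vertex is on a directed cycle iff it belongs to a strongly connected component of size ≥ 2 (or has a self-loop).
The vertices on cycles are {Elko, Galt, Ione, Kent, Napa, Brent} — 6 in total.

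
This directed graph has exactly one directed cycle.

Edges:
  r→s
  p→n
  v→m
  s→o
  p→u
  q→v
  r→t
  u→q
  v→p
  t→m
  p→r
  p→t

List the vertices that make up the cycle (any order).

DFS with gray/black marking from p:
p gray
  u gray
    q gray
      v gray
        m gray
        m black
        v→p: p is gray → back edge
Back edge closes the cycle p → u → q → v → p; its vertices are {p, q, u, v}.

p, q, u, v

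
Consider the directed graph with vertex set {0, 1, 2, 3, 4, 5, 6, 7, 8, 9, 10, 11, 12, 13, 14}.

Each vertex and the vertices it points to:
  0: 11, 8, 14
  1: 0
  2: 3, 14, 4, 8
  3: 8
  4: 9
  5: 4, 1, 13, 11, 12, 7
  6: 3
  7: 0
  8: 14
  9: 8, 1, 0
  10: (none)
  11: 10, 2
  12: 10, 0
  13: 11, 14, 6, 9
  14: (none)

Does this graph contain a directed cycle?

Yes

DFS with white/gray/black marking, starting from 12:
12 gray
  10 gray
  10 black
  0 gray
    11 gray
      11→10: 10 black — skip
      2 gray
        3 gray
          8 gray
            14 gray
            14 black
          8 black
        3 black
        2→14: 14 black — skip
        4 gray
          9 gray
            9→8: 8 black — skip
            1 gray
              1→0: 0 is gray → back edge
Back edge found, so a cycle exists: 0 → 11 → 2 → 4 → 9 → 1 → 0.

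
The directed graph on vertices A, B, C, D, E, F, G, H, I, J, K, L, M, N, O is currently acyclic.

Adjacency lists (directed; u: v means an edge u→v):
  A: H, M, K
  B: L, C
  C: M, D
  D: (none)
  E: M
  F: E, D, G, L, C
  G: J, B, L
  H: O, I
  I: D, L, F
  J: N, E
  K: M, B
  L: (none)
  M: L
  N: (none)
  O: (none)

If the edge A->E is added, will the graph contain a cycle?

No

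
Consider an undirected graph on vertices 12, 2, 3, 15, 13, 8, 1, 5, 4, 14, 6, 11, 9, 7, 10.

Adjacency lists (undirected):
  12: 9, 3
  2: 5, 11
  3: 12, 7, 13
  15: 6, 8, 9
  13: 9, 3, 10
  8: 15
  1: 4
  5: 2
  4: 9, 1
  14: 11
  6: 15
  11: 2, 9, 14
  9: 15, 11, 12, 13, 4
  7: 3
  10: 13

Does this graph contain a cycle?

Yes

DFS, tracking each vertex's parent; an edge to a visited non-parent vertex closes a cycle.
Start from 6:
visit 6 (parent –)
  visit 15 (parent 6)
    15–6: parent, skip
    visit 8 (parent 15)
      8–15: parent, skip
    visit 9 (parent 15)
      9–15: parent, skip
      visit 11 (parent 9)
        visit 2 (parent 11)
          visit 5 (parent 2)
            5–2: parent, skip
          2–11: parent, skip
        11–9: parent, skip
        visit 14 (parent 11)
          14–11: parent, skip
      visit 12 (parent 9)
        12–9: parent, skip
        visit 3 (parent 12)
          3–12: parent, skip
          visit 7 (parent 3)
            7–3: parent, skip
          visit 13 (parent 3)
            13–9: 9 visited and ≠ parent → cycle
Cycle: 9 – 12 – 3 – 13 – 9.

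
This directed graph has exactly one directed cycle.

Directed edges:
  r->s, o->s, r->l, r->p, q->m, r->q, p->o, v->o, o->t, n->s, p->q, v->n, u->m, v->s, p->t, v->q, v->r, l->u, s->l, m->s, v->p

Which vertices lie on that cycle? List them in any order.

DFS with gray/black marking from l:
l gray
  u gray
    m gray
      s gray
        s→l: l is gray → back edge
Back edge closes the cycle l → u → m → s → l; its vertices are {l, m, s, u}.

l, m, s, u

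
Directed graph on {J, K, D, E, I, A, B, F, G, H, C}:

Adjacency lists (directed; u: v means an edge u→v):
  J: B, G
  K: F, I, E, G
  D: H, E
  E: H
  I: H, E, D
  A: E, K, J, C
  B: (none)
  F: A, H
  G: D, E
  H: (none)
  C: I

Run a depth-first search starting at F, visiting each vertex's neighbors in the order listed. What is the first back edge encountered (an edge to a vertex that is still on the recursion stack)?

K->F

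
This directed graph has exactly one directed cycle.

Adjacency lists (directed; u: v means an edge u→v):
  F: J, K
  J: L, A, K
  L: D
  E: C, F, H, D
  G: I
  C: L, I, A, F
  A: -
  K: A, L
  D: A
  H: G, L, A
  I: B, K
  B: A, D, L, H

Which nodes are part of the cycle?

DFS with gray/black marking from I:
I gray
  B gray
    A gray
    A black
    D gray
      D→A: A black — skip
    D black
    L gray
      L→D: D black — skip
    L black
    H gray
      G gray
        G→I: I is gray → back edge
Back edge closes the cycle I → B → H → G → I; its vertices are {B, G, H, I}.

B, G, H, I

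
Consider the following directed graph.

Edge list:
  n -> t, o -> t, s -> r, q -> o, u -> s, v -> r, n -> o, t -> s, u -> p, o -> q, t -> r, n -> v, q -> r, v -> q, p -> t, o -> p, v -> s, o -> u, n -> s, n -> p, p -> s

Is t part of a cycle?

No

t lies on a cycle iff there is a path from t back to itself.
Exploring from t, it never reaches itself; equivalently, its strongly connected component is a singleton.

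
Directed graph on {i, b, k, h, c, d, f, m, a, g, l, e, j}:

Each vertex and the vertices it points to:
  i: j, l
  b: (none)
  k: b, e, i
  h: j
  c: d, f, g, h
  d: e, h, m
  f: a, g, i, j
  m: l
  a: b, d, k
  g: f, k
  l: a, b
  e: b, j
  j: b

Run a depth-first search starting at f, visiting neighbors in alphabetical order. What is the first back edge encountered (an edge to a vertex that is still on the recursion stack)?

l→a

DFS from f (visiting neighbors in alphabetical order); mark gray on enter, black on exit:
f gray
  a gray
    b gray
    b black
    d gray
      e gray
        e→b: b black — skip
        j gray
          j→b: b black — skip
        j black
      e black
      h gray
        h→j: j black — skip
      h black
      m gray
        l gray
          l→a: a is gray → back edge
First back edge: l → a.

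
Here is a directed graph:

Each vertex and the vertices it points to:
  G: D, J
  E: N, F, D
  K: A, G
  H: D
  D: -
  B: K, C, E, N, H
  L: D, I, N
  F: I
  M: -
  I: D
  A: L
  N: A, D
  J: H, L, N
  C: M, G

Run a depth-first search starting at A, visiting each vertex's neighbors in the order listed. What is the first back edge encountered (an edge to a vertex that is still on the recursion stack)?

N->A

DFS from A (visiting each vertex's neighbors in the order listed); mark gray on enter, black on exit:
A gray
  L gray
    D gray
    D black
    I gray
      I→D: D black — skip
    I black
    N gray
      N→A: A is gray → back edge
First back edge: N → A.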